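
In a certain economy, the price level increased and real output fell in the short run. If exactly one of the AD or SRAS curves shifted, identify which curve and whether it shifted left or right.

SRAS shifted left

P rose and Y fell. An AD shift moves P and Y in the same direction; an SRAS shift moves them in opposite directions.
Here P and Y moved in opposite directions, so the SRAS curve shifted.
Since Y fell, SRAS shifted left.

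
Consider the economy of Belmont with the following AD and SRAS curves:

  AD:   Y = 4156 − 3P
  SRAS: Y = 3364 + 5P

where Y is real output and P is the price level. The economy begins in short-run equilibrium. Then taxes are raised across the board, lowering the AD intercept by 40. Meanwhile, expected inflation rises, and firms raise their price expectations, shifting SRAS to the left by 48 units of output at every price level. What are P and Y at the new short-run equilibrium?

After both shocks: AD is Y = 4116 − 3P and SRAS is Y = 3316 + 5P.
Setting them equal: 800 = 8P, so P = 100.
Y = 4116 − 3·100 = 3816.

P = 100, Y = 3816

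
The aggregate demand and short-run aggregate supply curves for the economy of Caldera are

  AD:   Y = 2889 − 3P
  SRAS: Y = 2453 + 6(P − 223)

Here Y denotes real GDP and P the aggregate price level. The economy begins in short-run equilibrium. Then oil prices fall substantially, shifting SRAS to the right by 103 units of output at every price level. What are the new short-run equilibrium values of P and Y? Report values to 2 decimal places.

This is a positive supply shock: SRAS shifts right.
New SRAS: Y = 1218 + 6P.
Set AD = SRAS: 2889 − 3P = 1218 + 6P, so 1671 = 9P and P = 185.67.
Substituting into AD, Y = 2332.00.

P = 185.67, Y = 2332.00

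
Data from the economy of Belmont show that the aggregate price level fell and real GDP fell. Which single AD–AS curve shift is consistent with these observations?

AD shifted left

P fell and Y fell. An AD shift moves P and Y in the same direction; an SRAS shift moves them in opposite directions.
Here P and Y moved in the same direction, so the AD curve shifted.
Since Y fell, AD shifted left.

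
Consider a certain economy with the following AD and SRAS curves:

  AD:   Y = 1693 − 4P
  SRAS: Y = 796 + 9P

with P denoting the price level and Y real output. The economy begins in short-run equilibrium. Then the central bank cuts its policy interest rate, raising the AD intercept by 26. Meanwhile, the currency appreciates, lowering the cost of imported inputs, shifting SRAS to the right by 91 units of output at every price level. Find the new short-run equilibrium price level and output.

After both shocks: AD is Y = 1719 − 4P and SRAS is Y = 887 + 9P.
Setting them equal: 832 = 13P, so P = 64.
Y = 1719 − 4·64 = 1463.

P = 64, Y = 1463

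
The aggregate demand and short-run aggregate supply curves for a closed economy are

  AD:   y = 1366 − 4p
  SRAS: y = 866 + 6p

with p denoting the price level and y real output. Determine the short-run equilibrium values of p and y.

Set AD = SRAS: 1366 − 4p = 866 + 6p, so 500 = 10p and p = 50.
Then y = 1366 − 4·50 = 1166.

p = 50, y = 1166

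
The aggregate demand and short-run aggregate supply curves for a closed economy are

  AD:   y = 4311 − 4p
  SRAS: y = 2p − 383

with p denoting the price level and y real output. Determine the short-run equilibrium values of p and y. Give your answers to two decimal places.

p = 782.33, y = 1181.67

Set AD = SRAS: 4311 − 4p = 2p − 383, so 4694 = 6p and p = 782.33.
Substituting into AD, y = 4311 − 4p = 1181.67.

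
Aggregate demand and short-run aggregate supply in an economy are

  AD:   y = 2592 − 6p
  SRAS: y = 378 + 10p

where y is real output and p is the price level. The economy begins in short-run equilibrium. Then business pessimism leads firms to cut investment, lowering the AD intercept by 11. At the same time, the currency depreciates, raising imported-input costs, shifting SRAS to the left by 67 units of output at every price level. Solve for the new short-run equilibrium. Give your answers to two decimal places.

p = 141.88, y = 1729.75

After both shocks: AD is y = 2581 − 6p and SRAS is y = 311 + 10p.
Setting them equal: 2270 = 16p, so p = 141.88.
Substituting into AD, y = 1729.75.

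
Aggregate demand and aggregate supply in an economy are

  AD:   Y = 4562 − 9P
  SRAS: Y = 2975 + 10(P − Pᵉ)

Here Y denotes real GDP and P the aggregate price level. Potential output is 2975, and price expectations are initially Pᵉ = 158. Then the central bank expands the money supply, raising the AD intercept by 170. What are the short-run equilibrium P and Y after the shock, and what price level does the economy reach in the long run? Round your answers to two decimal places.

Short run: P = 175.63, Y = 3151.32. Long run: P = 195.22.

AD shifts right: new AD is Y = 4732 − 9P. With Pᵉ = 158, SRAS is Y = 1395 + 10P.
Short run: 4732 − 9P = 1395 + 10P gives 3337 = 19P, so P = 175.63 and Y = 4732 − 9P = 3151.32.
Y = 3151.32 is above potential 2975; expectations adjust and SRAS shifts left until Y = 2975.
Long run: on the new AD curve, 2975 = 4732 − 9P gives P = 195.22.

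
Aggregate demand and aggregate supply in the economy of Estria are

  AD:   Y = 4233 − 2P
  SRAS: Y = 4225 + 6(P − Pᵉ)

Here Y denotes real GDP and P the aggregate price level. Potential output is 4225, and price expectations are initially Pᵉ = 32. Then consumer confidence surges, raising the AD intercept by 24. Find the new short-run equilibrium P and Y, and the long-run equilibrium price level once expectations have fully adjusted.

Short run: P = 28, Y = 4201. Long run: P = 16.

AD shifts right: new AD is Y = 4257 − 2P. With Pᵉ = 32, SRAS is Y = 4033 + 6P.
Short run: 4257 − 2P = 4033 + 6P gives 224 = 8P, so P = 28 and Y = 4257 − 2·28 = 4201.
Y = 4201 is below potential 4225; expectations adjust and SRAS shifts right until Y = 4225.
Long run: on the new AD curve, 4225 = 4257 − 2P gives P = 16.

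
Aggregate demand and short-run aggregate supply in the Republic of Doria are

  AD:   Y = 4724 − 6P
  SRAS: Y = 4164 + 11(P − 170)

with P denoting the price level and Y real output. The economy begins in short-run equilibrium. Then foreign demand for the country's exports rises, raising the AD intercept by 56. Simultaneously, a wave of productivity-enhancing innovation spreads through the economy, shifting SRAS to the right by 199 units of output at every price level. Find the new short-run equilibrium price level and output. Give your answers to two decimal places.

After both shocks: AD is Y = 4780 − 6P and SRAS is Y = 2493 + 11P.
Setting them equal: 2287 = 17P, so P = 134.53.
Substituting into AD, Y = 3972.82.

P = 134.53, Y = 3972.82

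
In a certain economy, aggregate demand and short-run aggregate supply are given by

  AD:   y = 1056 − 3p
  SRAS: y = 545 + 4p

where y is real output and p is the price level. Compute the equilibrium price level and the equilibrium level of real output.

Set AD = SRAS: 1056 − 3p = 545 + 4p, so 511 = 7p and p = 73.
Then y = 1056 − 3·73 = 837.

p = 73, y = 837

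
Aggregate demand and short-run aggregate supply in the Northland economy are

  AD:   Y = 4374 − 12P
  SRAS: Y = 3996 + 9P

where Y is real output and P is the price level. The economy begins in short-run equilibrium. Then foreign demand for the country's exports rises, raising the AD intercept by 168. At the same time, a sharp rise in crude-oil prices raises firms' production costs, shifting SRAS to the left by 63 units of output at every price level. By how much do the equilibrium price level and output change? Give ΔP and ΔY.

ΔP = +11, ΔY = +36

After both shocks: AD is Y = 4542 − 12P and SRAS is Y = 3933 + 9P.
Setting them equal: 609 = 21P, so P = 29.
Y = 4542 − 12·29 = 4194.
Initially P = 18, Y = 4158, so ΔP = +11 and ΔY = +36.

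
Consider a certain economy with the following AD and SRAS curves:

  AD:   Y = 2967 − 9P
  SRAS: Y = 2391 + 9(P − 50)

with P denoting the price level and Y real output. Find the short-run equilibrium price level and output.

Write SRAS as Y = 2391 + 9P − 450 = 1941 + 9P.
Set AD = SRAS: 2967 − 9P = 1941 + 9P, so 1026 = 18P and P = 57.
Then Y = 2967 − 9·57 = 2454.

P = 57, Y = 2454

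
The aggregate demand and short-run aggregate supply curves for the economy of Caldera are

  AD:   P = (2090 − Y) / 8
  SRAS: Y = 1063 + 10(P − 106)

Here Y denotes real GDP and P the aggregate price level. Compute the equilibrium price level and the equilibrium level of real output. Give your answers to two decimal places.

Write SRAS as Y = 1063 + 10P − 1060 = 3 + 10P.
Rearrange AD to Y = 2090 − 8P.
Set AD = SRAS: 2090 − 8P = 3 + 10P, so 2087 = 18P and P = 115.94.
Substituting into AD, Y = 2090 − 8P = 1162.44.

P = 115.94, Y = 1162.44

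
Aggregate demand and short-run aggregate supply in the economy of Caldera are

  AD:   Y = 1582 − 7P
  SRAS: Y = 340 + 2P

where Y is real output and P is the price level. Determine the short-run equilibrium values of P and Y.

P = 138, Y = 616

Set AD = SRAS: 1582 − 7P = 340 + 2P, so 1242 = 9P and P = 138.
Then Y = 1582 − 7·138 = 616.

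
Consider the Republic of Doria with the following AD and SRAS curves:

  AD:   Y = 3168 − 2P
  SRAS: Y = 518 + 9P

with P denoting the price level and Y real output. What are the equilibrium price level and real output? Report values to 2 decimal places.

Set AD = SRAS: 3168 − 2P = 518 + 9P, so 2650 = 11P and P = 240.91.
Substituting into AD, Y = 3168 − 2P = 2686.18.

P = 240.91, Y = 2686.18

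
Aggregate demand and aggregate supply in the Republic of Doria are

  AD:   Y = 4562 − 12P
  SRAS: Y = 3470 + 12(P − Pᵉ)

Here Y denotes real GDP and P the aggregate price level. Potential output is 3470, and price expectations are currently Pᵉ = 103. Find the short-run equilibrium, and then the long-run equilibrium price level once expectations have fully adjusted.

Short run: P = 97, Y = 3398. Long run: P = 91.

Short run: with Pᵉ = 103, SRAS is Y = 2234 + 12P. Setting AD = SRAS gives 2328 = 24P, so P = 97 and Y = 4562 − 12·97 = 3398.
Output 3398 is below potential 3470, so over time expected prices fall and SRAS shifts right until Y returns to 3470.
Long run: Y = 3470 on the AD curve gives 3470 = 4562 − 12P, so P = 91.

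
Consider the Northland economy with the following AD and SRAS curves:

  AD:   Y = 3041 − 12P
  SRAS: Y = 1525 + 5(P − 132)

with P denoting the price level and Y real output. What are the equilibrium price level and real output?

P = 128, Y = 1505

Write SRAS as Y = 1525 + 5P − 660 = 865 + 5P.
Set AD = SRAS: 3041 − 12P = 865 + 5P, so 2176 = 17P and P = 128.
Then Y = 3041 − 12·128 = 1505.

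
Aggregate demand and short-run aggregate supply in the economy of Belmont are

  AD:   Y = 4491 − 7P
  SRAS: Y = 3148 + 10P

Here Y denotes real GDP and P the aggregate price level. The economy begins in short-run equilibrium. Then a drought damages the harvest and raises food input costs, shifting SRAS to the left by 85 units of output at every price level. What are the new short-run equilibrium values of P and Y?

P = 84, Y = 3903

This is a negative supply shock: SRAS shifts left.
New SRAS: Y = 3063 + 10P.
Set AD = SRAS: 4491 − 7P = 3063 + 10P, so 1428 = 17P and P = 84.
Y = 4491 − 7·84 = 3903.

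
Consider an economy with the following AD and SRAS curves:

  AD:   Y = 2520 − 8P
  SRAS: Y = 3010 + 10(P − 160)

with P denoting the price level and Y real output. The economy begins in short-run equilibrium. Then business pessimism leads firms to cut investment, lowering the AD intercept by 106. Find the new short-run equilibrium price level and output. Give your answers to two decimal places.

P = 55.78, Y = 1967.78

This is a negative demand shock: AD shifts left.
New AD: Y = 2414 − 8P.
SRAS can be written Y = 1410 + 10P.
Set AD = SRAS: 2414 − 8P = 1410 + 10P, so 1004 = 18P and P = 55.78.
Substituting into AD, Y = 1967.78.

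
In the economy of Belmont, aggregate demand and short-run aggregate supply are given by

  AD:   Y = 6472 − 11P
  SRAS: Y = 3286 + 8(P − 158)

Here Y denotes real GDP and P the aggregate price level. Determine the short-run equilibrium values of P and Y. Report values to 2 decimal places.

P = 234.21, Y = 3895.68

Write SRAS as Y = 3286 + 8P − 1264 = 2022 + 8P.
Set AD = SRAS: 6472 − 11P = 2022 + 8P, so 4450 = 19P and P = 234.21.
Substituting into AD, Y = 6472 − 11P = 3895.68.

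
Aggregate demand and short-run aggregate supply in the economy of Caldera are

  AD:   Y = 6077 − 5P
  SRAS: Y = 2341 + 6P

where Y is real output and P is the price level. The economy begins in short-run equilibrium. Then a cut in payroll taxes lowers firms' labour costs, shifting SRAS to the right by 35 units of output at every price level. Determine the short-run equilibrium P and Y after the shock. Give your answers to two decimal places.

P = 336.45, Y = 4394.73

This is a positive supply shock: SRAS shifts right.
New SRAS: Y = 2376 + 6P.
Set AD = SRAS: 6077 − 5P = 2376 + 6P, so 3701 = 11P and P = 336.45.
Substituting into AD, Y = 4394.73.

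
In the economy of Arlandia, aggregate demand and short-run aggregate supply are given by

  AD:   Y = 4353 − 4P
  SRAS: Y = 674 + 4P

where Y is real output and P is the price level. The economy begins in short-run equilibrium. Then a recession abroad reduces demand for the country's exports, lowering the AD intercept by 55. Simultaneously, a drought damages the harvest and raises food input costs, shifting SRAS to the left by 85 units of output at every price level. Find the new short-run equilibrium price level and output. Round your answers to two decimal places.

After both shocks: AD is Y = 4298 − 4P and SRAS is Y = 589 + 4P.
Setting them equal: 3709 = 8P, so P = 463.63.
Substituting into AD, Y = 2443.50.

P = 463.63, Y = 2443.50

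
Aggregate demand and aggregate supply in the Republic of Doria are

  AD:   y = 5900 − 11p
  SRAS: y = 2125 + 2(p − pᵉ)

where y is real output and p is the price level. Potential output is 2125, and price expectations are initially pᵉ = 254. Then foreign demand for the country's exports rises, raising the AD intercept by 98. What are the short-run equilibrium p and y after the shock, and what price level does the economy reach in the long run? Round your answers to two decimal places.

Short run: p = 337.00, y = 2291.00. Long run: p = 352.09.

AD shifts right: new AD is y = 5998 − 11p. With pᵉ = 254, SRAS is y = 1617 + 2p.
Short run: 5998 − 11p = 1617 + 2p gives 4381 = 13p, so p = 337.00 and y = 5998 − 11p = 2291.00.
y = 2291.00 is above potential 2125; expectations adjust and SRAS shifts left until y = 2125.
Long run: on the new AD curve, 2125 = 5998 − 11p gives p = 352.09.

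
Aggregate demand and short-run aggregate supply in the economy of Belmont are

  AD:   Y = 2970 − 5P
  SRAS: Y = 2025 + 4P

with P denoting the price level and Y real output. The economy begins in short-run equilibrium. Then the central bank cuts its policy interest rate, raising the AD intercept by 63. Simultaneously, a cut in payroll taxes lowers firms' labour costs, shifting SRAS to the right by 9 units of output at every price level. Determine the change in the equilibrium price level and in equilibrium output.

After both shocks: AD is Y = 3033 − 5P and SRAS is Y = 2034 + 4P.
Setting them equal: 999 = 9P, so P = 111.
Y = 3033 − 5·111 = 2478.
Initially P = 105, Y = 2445, so ΔP = +6 and ΔY = +33.

ΔP = +6, ΔY = +33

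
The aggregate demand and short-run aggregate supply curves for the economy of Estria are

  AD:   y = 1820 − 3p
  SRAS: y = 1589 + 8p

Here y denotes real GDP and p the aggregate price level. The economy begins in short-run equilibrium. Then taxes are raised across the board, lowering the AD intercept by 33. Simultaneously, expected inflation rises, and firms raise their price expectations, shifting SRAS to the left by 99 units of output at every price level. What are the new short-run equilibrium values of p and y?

p = 27, y = 1706

After both shocks: AD is y = 1787 − 3p and SRAS is y = 1490 + 8p.
Setting them equal: 297 = 11p, so p = 27.
y = 1787 − 3·27 = 1706.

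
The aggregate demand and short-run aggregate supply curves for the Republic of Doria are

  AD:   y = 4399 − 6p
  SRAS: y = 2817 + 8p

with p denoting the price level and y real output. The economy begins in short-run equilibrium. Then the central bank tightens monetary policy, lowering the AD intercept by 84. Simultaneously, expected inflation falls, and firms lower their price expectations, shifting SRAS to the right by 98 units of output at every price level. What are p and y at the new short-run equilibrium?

After both shocks: AD is y = 4315 − 6p and SRAS is y = 2915 + 8p.
Setting them equal: 1400 = 14p, so p = 100.
y = 4315 − 6·100 = 3715.

p = 100, y = 3715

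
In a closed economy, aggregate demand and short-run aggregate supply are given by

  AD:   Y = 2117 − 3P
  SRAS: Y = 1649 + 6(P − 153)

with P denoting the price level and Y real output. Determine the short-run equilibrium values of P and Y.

Write SRAS as Y = 1649 + 6P − 918 = 731 + 6P.
Set AD = SRAS: 2117 − 3P = 731 + 6P, so 1386 = 9P and P = 154.
Then Y = 2117 − 3·154 = 1655.

P = 154, Y = 1655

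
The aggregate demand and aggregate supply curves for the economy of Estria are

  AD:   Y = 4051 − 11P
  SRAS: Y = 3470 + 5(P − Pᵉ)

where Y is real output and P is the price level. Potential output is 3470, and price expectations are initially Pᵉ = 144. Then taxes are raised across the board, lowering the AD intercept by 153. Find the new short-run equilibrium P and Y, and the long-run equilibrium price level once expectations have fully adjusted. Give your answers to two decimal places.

AD shifts left: new AD is Y = 3898 − 11P. With Pᵉ = 144, SRAS is Y = 2750 + 5P.
Short run: 3898 − 11P = 2750 + 5P gives 1148 = 16P, so P = 71.75 and Y = 3898 − 11P = 3108.75.
Y = 3108.75 is below potential 3470; expectations adjust and SRAS shifts right until Y = 3470.
Long run: on the new AD curve, 3470 = 3898 − 11P gives P = 38.91.

Short run: P = 71.75, Y = 3108.75. Long run: P = 38.91.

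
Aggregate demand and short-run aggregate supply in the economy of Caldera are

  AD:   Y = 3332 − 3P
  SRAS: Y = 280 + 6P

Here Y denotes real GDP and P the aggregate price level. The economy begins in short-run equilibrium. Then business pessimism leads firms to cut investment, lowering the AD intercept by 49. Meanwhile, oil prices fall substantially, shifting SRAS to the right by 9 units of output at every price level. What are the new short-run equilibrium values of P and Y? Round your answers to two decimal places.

After both shocks: AD is Y = 3283 − 3P and SRAS is Y = 289 + 6P.
Setting them equal: 2994 = 9P, so P = 332.67.
Substituting into AD, Y = 2285.00.

P = 332.67, Y = 2285.00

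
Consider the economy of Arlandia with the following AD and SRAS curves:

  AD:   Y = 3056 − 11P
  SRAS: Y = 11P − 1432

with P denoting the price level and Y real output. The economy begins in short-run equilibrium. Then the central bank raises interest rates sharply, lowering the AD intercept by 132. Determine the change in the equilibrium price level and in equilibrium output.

ΔP = -6, ΔY = -66

This is a negative demand shock: AD shifts left.
New AD: Y = 2924 − 11P.
Set AD = SRAS: 2924 − 11P = 11P − 1432, so 4356 = 22P and P = 198.
Y = 2924 − 11·198 = 746.
Initially P = 204, Y = 812, so ΔP = -6 and ΔY = -66.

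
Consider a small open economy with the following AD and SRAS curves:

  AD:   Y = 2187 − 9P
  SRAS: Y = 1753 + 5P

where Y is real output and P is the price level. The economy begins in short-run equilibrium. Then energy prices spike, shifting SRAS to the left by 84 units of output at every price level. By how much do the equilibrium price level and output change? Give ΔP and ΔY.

ΔP = +6, ΔY = -54

This is a negative supply shock: SRAS shifts left.
New SRAS: Y = 1669 + 5P.
Set AD = SRAS: 2187 − 9P = 1669 + 5P, so 518 = 14P and P = 37.
Y = 2187 − 9·37 = 1854.
Initially P = 31, Y = 1908, so ΔP = +6 and ΔY = -54.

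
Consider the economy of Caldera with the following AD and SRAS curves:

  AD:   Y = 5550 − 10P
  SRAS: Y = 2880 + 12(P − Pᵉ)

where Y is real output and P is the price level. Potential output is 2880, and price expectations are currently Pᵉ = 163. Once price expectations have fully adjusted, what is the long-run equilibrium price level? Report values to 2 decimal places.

Short run: with Pᵉ = 163, SRAS is Y = 924 + 12P. Setting AD = SRAS gives 4626 = 22P, so P = 210.27 and Y = 5550 − 10P = 3447.27.
Output 3447.27 is above potential 2880, so over time expected prices rise and SRAS shifts left until Y returns to 2880.
Long run: Y = 2880 on the AD curve gives 2880 = 5550 − 10P, so P = 267.00.

Long-run P = 267.00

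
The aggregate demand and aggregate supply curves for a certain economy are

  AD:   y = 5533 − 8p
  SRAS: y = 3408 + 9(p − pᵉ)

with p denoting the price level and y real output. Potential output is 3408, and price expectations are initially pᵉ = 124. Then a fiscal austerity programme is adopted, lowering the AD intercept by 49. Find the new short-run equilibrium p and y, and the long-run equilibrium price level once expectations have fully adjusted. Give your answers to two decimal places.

Short run: p = 187.76, y = 3981.88. Long run: p = 259.50.

AD shifts left: new AD is y = 5484 − 8p. With pᵉ = 124, SRAS is y = 2292 + 9p.
Short run: 5484 − 8p = 2292 + 9p gives 3192 = 17p, so p = 187.76 and y = 5484 − 8p = 3981.88.
y = 3981.88 is above potential 3408; expectations adjust and SRAS shifts left until y = 3408.
Long run: on the new AD curve, 3408 = 5484 − 8p gives p = 259.50.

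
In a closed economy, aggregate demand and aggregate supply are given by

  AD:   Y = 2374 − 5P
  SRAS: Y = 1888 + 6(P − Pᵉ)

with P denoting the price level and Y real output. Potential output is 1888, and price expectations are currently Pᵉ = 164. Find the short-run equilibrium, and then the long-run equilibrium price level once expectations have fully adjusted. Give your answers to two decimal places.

Short run: with Pᵉ = 164, SRAS is Y = 904 + 6P. Setting AD = SRAS gives 1470 = 11P, so P = 133.64 and Y = 2374 − 5P = 1705.82.
Output 1705.82 is below potential 1888, so over time expected prices fall and SRAS shifts right until Y returns to 1888.
Long run: Y = 1888 on the AD curve gives 1888 = 2374 − 5P, so P = 97.20.

Short run: P = 133.64, Y = 1705.82. Long run: P = 97.20.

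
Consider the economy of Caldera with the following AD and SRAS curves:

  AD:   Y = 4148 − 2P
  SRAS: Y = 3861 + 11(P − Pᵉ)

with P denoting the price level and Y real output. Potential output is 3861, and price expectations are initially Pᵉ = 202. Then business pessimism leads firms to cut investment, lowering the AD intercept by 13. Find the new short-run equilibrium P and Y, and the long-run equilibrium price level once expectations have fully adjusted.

AD shifts left: new AD is Y = 4135 − 2P. With Pᵉ = 202, SRAS is Y = 1639 + 11P.
Short run: 4135 − 2P = 1639 + 11P gives 2496 = 13P, so P = 192 and Y = 4135 − 2·192 = 3751.
Y = 3751 is below potential 3861; expectations adjust and SRAS shifts right until Y = 3861.
Long run: on the new AD curve, 3861 = 4135 − 2P gives P = 137.

Short run: P = 192, Y = 3751. Long run: P = 137.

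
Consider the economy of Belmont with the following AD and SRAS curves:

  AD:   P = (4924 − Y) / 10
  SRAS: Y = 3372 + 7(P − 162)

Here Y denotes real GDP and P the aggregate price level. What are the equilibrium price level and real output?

P = 158, Y = 3344

Write SRAS as Y = 3372 + 7P − 1134 = 2238 + 7P.
Rearrange AD to Y = 4924 − 10P.
Set AD = SRAS: 4924 − 10P = 2238 + 7P, so 2686 = 17P and P = 158.
Then Y = 4924 − 10·158 = 3344.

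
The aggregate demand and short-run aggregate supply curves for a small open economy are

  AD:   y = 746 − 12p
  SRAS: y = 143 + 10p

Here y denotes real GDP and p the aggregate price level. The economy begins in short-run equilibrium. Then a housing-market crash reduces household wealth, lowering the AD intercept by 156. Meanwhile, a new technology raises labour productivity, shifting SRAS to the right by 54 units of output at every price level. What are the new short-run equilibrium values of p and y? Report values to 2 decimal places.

p = 17.86, y = 375.64

After both shocks: AD is y = 590 − 12p and SRAS is y = 197 + 10p.
Setting them equal: 393 = 22p, so p = 17.86.
Substituting into AD, y = 375.64.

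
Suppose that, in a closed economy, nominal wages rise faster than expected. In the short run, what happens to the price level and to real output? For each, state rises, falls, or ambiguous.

This is an adverse supply shock: SRAS shifts left.
Moving along the downward-sloping AD curve, P rises and Y falls.

Price level: rises; output: falls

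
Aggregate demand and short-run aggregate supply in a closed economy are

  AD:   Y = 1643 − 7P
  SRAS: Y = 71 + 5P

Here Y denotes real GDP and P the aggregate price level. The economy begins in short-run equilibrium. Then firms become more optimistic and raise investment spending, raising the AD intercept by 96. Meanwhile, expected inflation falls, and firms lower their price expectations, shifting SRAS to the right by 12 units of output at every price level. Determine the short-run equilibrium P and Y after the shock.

P = 138, Y = 773

After both shocks: AD is Y = 1739 − 7P and SRAS is Y = 83 + 5P.
Setting them equal: 1656 = 12P, so P = 138.
Y = 1739 − 7·138 = 773.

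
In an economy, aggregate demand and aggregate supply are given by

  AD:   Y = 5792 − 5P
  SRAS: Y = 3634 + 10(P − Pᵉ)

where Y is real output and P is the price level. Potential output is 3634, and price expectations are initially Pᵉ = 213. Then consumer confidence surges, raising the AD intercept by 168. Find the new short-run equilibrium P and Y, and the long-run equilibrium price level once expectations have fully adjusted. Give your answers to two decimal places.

Short run: P = 297.07, Y = 4474.67. Long run: P = 465.20.

AD shifts right: new AD is Y = 5960 − 5P. With Pᵉ = 213, SRAS is Y = 1504 + 10P.
Short run: 5960 − 5P = 1504 + 10P gives 4456 = 15P, so P = 297.07 and Y = 5960 − 5P = 4474.67.
Y = 4474.67 is above potential 3634; expectations adjust and SRAS shifts left until Y = 3634.
Long run: on the new AD curve, 3634 = 5960 − 5P gives P = 465.20.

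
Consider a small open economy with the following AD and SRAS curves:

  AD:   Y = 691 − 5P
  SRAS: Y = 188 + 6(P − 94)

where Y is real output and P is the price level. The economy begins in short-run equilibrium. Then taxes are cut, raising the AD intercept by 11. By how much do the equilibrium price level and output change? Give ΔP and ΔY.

ΔP = +1, ΔY = +6

This is a positive demand shock: AD shifts right.
New AD: Y = 702 − 5P.
SRAS can be written Y = 6P − 376.
Set AD = SRAS: 702 − 5P = 6P − 376, so 1078 = 11P and P = 98.
Y = 702 − 5·98 = 212.
Initially P = 97, Y = 206, so ΔP = +1 and ΔY = +6.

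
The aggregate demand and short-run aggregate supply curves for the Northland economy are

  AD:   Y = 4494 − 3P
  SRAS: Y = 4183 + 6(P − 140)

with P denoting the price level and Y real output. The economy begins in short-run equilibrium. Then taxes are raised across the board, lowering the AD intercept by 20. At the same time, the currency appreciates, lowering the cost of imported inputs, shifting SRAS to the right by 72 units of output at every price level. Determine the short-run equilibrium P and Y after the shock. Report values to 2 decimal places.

After both shocks: AD is Y = 4474 − 3P and SRAS is Y = 3415 + 6P.
Setting them equal: 1059 = 9P, so P = 117.67.
Substituting into AD, Y = 4121.00.

P = 117.67, Y = 4121.00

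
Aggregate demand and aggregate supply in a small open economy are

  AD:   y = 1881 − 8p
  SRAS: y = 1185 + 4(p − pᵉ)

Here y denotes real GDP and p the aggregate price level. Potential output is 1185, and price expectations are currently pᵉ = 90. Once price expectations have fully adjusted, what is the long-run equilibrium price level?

Long-run p = 87

Short run: with pᵉ = 90, SRAS is y = 825 + 4p. Setting AD = SRAS gives 1056 = 12p, so p = 88 and y = 1881 − 8·88 = 1177.
Output 1177 is below potential 1185, so over time expected prices fall and SRAS shifts right until y returns to 1185.
Long run: y = 1185 on the AD curve gives 1185 = 1881 − 8p, so p = 87.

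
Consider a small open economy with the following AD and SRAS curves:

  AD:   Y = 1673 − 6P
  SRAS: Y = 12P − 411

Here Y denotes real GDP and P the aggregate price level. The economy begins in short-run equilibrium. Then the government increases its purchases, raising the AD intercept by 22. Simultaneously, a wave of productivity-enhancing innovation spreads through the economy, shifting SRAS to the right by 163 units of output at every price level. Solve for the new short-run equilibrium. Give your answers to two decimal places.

P = 107.94, Y = 1047.33

After both shocks: AD is Y = 1695 − 6P and SRAS is Y = 12P − 248.
Setting them equal: 1943 = 18P, so P = 107.94.
Substituting into AD, Y = 1047.33.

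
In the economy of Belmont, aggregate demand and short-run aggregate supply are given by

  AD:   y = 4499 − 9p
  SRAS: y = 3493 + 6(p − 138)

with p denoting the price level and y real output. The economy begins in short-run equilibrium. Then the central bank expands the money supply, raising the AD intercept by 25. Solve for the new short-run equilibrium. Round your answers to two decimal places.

p = 123.93, y = 3408.60

This is a positive demand shock: AD shifts right.
New AD: y = 4524 − 9p.
SRAS can be written y = 2665 + 6p.
Set AD = SRAS: 4524 − 9p = 2665 + 6p, so 1859 = 15p and p = 123.93.
Substituting into AD, y = 3408.60.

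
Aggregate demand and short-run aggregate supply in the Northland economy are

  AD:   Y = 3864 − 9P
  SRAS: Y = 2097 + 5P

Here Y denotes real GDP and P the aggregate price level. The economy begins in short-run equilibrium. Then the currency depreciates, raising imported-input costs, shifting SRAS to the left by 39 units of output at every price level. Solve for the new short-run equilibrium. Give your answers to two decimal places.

P = 129.00, Y = 2703.00

This is a negative supply shock: SRAS shifts left.
New SRAS: Y = 2058 + 5P.
Set AD = SRAS: 3864 − 9P = 2058 + 5P, so 1806 = 14P and P = 129.00.
Substituting into AD, Y = 2703.00.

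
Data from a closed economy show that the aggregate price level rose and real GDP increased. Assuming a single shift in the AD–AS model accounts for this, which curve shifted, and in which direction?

AD shifted right

P rose and Y rose. An AD shift moves P and Y in the same direction; an SRAS shift moves them in opposite directions.
Here P and Y moved in the same direction, so the AD curve shifted.
Since Y rose, AD shifted right.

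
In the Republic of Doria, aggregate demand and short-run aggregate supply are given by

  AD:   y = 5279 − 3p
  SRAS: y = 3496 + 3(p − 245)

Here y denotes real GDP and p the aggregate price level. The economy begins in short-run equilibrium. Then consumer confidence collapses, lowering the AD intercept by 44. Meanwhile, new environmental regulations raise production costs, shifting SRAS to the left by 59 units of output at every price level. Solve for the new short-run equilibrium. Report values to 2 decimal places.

p = 422.17, y = 3968.50

After both shocks: AD is y = 5235 − 3p and SRAS is y = 2702 + 3p.
Setting them equal: 2533 = 6p, so p = 422.17.
Substituting into AD, y = 3968.50.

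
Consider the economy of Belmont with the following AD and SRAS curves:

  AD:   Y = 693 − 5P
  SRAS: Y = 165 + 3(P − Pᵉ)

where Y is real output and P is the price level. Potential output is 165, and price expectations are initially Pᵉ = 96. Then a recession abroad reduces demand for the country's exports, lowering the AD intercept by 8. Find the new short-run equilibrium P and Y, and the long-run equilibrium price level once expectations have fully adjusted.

Short run: P = 101, Y = 180. Long run: P = 104.

AD shifts left: new AD is Y = 685 − 5P. With Pᵉ = 96, SRAS is Y = 3P − 123.
Short run: 685 − 5P = 3P − 123 gives 808 = 8P, so P = 101 and Y = 685 − 5·101 = 180.
Y = 180 is above potential 165; expectations adjust and SRAS shifts left until Y = 165.
Long run: on the new AD curve, 165 = 685 − 5P gives P = 104.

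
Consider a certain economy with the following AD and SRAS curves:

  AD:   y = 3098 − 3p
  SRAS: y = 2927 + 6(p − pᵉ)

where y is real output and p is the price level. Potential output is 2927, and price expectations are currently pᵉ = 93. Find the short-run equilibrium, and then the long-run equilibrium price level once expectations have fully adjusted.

Short run: with pᵉ = 93, SRAS is y = 2369 + 6p. Setting AD = SRAS gives 729 = 9p, so p = 81 and y = 3098 − 3·81 = 2855.
Output 2855 is below potential 2927, so over time expected prices fall and SRAS shifts right until y returns to 2927.
Long run: y = 2927 on the AD curve gives 2927 = 3098 − 3p, so p = 57.

Short run: p = 81, y = 2855. Long run: p = 57.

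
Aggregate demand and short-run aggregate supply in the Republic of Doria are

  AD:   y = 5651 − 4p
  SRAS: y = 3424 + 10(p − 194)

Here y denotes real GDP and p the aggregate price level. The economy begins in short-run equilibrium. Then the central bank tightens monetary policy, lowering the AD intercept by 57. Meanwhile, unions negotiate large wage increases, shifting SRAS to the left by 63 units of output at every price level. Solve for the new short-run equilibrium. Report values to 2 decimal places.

p = 298.07, y = 4401.71

After both shocks: AD is y = 5594 − 4p and SRAS is y = 1421 + 10p.
Setting them equal: 4173 = 14p, so p = 298.07.
Substituting into AD, y = 4401.71.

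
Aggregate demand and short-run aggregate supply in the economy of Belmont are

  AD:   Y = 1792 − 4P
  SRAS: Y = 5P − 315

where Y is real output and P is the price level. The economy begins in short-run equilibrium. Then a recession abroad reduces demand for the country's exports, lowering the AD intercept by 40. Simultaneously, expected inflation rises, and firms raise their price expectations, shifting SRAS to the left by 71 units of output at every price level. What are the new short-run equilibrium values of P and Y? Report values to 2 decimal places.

After both shocks: AD is Y = 1752 − 4P and SRAS is Y = 5P − 386.
Setting them equal: 2138 = 9P, so P = 237.56.
Substituting into AD, Y = 801.78.

P = 237.56, Y = 801.78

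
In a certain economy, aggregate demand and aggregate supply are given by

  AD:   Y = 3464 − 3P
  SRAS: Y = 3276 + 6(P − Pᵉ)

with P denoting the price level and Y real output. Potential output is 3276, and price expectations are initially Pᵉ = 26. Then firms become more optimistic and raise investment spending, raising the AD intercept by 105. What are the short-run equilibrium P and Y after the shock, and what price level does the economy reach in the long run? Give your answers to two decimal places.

Short run: P = 49.89, Y = 3419.33. Long run: P = 97.67.

AD shifts right: new AD is Y = 3569 − 3P. With Pᵉ = 26, SRAS is Y = 3120 + 6P.
Short run: 3569 − 3P = 3120 + 6P gives 449 = 9P, so P = 49.89 and Y = 3569 − 3P = 3419.33.
Y = 3419.33 is above potential 3276; expectations adjust and SRAS shifts left until Y = 3276.
Long run: on the new AD curve, 3276 = 3569 − 3P gives P = 97.67.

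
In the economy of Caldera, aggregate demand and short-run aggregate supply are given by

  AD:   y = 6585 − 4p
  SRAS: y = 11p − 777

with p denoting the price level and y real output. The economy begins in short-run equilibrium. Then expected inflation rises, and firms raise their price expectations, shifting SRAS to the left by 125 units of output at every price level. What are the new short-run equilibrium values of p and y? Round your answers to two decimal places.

This is a negative supply shock: SRAS shifts left.
New SRAS: y = 11p − 902.
Set AD = SRAS: 6585 − 4p = 11p − 902, so 7487 = 15p and p = 499.13.
Substituting into AD, y = 4588.47.

p = 499.13, y = 4588.47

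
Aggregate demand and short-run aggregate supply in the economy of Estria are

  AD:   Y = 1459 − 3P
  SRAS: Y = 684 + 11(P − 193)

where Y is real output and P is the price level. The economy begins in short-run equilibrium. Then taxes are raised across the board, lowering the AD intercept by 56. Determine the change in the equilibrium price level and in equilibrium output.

ΔP = -4, ΔY = -44

This is a negative demand shock: AD shifts left.
New AD: Y = 1403 − 3P.
SRAS can be written Y = 11P − 1439.
Set AD = SRAS: 1403 − 3P = 11P − 1439, so 2842 = 14P and P = 203.
Y = 1403 − 3·203 = 794.
Initially P = 207, Y = 838, so ΔP = -4 and ΔY = -44.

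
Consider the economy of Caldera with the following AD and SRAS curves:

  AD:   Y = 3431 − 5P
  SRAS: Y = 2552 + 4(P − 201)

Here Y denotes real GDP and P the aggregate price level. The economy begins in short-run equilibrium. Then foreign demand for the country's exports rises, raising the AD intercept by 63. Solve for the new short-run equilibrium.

P = 194, Y = 2524

This is a positive demand shock: AD shifts right.
New AD: Y = 3494 − 5P.
SRAS can be written Y = 1748 + 4P.
Set AD = SRAS: 3494 − 5P = 1748 + 4P, so 1746 = 9P and P = 194.
Y = 3494 − 5·194 = 2524.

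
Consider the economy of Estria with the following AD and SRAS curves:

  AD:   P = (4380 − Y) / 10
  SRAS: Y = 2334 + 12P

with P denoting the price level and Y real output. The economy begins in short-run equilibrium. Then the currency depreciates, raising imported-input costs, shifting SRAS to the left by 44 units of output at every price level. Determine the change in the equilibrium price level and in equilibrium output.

This is a negative supply shock: SRAS shifts left.
New SRAS: Y = 2290 + 12P.
Set AD = SRAS: 4380 − 10P = 2290 + 12P, so 2090 = 22P and P = 95.
Y = 4380 − 10·95 = 3430.
Initially P = 93, Y = 3450, so ΔP = +2 and ΔY = -20.

ΔP = +2, ΔY = -20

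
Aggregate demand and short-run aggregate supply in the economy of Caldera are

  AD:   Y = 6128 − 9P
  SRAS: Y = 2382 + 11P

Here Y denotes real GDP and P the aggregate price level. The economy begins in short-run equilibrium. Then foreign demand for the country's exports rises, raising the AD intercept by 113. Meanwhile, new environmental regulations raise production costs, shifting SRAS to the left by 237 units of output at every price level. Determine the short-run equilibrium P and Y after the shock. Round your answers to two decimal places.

After both shocks: AD is Y = 6241 − 9P and SRAS is Y = 2145 + 11P.
Setting them equal: 4096 = 20P, so P = 204.80.
Substituting into AD, Y = 4397.80.

P = 204.80, Y = 4397.80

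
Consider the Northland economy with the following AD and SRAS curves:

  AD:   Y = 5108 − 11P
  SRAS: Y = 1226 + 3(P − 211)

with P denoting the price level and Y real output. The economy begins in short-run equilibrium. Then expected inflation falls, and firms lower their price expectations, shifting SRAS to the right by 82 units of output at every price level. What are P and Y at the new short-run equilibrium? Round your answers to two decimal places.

P = 316.64, Y = 1624.93

This is a positive supply shock: SRAS shifts right.
New SRAS: Y = 675 + 3P.
Set AD = SRAS: 5108 − 11P = 675 + 3P, so 4433 = 14P and P = 316.64.
Substituting into AD, Y = 1624.93.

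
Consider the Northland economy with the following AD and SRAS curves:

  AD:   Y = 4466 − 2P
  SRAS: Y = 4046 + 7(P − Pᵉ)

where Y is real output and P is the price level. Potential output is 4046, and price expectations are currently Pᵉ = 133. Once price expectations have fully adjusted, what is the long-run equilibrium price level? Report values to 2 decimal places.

Short run: with Pᵉ = 133, SRAS is Y = 3115 + 7P. Setting AD = SRAS gives 1351 = 9P, so P = 150.11 and Y = 4466 − 2P = 4165.78.
Output 4165.78 is above potential 4046, so over time expected prices rise and SRAS shifts left until Y returns to 4046.
Long run: Y = 4046 on the AD curve gives 4046 = 4466 − 2P, so P = 210.00.

Long-run P = 210.00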